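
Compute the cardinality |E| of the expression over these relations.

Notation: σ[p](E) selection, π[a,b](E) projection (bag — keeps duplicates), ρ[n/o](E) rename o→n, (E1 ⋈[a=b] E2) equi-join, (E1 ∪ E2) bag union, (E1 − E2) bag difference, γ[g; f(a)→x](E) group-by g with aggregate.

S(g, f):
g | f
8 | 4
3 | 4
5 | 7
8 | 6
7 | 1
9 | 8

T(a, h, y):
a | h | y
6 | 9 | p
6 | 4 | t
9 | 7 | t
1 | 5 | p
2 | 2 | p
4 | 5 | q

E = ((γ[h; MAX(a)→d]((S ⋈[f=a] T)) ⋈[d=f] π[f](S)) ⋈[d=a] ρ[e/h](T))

Stepwise |·|:
  S → 6
  T → 6
  (S ⋈[f=a] T) → 5
  γ[h; MAX(a)→d]((S ⋈[f=a] T)) → 3
  S → 6
  π[f](S) → 6
  (γ[h; MAX(a)→d]((S ⋈[f=a] T)) ⋈[d=f] π[f](S)) → 4
  T → 6
  ρ[e/h](T) → 6
  ((γ[h; MAX(a)→d]((S ⋈[f=a] T)) ⋈[d=f] π[f](S)) ⋈[d=a] ρ[e/h](T)) → 6

|E| = 6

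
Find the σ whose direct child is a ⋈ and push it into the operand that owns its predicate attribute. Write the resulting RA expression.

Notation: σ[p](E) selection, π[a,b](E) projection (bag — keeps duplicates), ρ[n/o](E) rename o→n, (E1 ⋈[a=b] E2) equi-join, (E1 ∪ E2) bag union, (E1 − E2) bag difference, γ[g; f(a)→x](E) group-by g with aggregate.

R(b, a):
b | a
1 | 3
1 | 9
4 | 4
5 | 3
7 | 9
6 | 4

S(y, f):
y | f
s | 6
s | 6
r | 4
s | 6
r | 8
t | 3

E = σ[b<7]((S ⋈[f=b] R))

σ filters on b, owned by the right side.
E' = (S ⋈[f=b] σ[b<7](R))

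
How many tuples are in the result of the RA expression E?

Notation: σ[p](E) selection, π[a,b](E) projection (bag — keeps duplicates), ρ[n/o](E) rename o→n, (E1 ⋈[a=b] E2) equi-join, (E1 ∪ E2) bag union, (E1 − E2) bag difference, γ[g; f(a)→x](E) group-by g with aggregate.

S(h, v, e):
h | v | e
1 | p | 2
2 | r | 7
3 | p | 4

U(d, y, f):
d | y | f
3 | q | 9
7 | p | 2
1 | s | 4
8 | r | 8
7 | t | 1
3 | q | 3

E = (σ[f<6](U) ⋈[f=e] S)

Per-node cardinality:
  U → 6
  σ[f<6](U) → 4
  S → 3
  (σ[f<6](U) ⋈[f=e] S) → 2

|E| = 2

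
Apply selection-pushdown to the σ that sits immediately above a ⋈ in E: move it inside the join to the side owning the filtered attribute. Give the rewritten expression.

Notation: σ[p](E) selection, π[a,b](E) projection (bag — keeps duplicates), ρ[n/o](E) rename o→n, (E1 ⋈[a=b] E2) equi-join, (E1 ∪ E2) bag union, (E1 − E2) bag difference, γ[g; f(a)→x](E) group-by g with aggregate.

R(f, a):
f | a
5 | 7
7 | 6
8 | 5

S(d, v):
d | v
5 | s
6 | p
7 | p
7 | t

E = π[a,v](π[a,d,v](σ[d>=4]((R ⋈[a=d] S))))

σ filters on d, owned by the right side.
E' = π[a,v](π[a,d,v]((R ⋈[a=d] σ[d>=4](S))))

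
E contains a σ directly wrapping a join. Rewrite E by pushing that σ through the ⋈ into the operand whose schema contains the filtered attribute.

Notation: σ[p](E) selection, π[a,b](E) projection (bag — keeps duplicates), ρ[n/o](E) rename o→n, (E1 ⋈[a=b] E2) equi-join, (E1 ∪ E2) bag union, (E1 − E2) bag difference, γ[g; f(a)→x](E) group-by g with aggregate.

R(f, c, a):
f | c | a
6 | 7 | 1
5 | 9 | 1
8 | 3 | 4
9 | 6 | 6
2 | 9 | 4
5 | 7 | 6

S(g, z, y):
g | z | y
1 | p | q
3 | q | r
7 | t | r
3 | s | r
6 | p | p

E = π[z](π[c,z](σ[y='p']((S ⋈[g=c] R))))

σ filters on y, owned by the left side.
E' = π[z](π[c,z]((σ[y='p'](S) ⋈[g=c] R)))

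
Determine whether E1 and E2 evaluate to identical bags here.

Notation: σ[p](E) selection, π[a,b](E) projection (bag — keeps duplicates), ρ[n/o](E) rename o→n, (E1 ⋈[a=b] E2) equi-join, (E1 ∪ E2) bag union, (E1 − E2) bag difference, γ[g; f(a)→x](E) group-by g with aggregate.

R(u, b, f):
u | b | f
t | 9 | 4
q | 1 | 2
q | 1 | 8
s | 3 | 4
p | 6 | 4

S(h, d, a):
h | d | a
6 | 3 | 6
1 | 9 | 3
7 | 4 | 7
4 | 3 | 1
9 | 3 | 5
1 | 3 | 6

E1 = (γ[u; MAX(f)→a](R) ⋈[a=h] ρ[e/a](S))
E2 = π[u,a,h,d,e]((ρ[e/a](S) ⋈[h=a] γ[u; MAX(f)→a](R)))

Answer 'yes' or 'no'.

E1 per-node cardinality:
  R → 5
  γ[u; MAX(f)→a](R) → 4
  S → 6
  ρ[e/a](S) → 6
  (γ[u; MAX(f)→a](R) ⋈[a=h] ρ[e/a](S)) → 3
E2 per-node cardinality:
  S → 6
  ρ[e/a](S) → 6
  R → 5
  γ[u; MAX(f)→a](R) → 4
  (ρ[e/a](S) ⋈[h=a] γ[u; MAX(f)→a](R)) → 3
  π[u,a,h,d,e]((ρ[e/a](S) ⋈[h=a] γ[u; MAX(f)→a](R))) → 3

E1 and E2 produce the same multiset:
u | a | h | d | e
p | 4 | 4 | 3 | 1
s | 4 | 4 | 3 | 1
t | 4 | 4 | 3 | 1

yes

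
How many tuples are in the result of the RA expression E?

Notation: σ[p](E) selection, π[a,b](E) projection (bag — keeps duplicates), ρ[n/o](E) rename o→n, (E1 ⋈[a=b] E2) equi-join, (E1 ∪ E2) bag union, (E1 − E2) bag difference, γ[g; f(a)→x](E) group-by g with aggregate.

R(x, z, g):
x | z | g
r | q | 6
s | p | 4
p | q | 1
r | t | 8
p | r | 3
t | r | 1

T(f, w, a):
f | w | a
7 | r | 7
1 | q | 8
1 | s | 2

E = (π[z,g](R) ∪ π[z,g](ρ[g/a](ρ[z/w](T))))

Row counts bottom-up:
  R → 6
  π[z,g](R) → 6
  T → 3
  ρ[z/w](T) → 3
  ρ[g/a](ρ[z/w](T)) → 3
  π[z,g](ρ[g/a](ρ[z/w](T))) → 3
  (π[z,g](R) ∪ π[z,g](ρ[g/a](ρ[z/w](T)))) → 9

|E| = 9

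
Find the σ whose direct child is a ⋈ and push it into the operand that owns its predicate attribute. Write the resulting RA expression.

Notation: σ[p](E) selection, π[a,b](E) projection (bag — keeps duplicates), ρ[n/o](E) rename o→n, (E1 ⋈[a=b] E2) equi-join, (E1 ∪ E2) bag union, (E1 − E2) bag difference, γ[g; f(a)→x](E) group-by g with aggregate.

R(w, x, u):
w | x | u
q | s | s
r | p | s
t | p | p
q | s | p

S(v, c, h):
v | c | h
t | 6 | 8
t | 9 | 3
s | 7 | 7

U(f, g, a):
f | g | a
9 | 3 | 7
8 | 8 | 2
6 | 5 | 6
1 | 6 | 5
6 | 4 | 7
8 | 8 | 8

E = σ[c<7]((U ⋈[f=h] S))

σ filters on c, owned by the right side.
E' = (U ⋈[f=h] σ[c<7](S))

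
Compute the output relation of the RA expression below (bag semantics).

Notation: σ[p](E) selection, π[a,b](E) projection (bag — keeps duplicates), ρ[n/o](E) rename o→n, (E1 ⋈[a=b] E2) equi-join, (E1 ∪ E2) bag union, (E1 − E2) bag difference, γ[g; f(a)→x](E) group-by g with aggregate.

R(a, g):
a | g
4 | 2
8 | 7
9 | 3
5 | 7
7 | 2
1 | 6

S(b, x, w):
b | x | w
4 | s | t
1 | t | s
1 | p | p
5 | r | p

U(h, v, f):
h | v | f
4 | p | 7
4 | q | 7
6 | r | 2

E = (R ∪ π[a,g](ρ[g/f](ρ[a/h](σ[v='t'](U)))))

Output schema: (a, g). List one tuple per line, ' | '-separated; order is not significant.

Subexpression sizes:
  R → 6
  U → 3
  σ[v='t'](U) → 0
  ρ[a/h](σ[v='t'](U)) → 0
  ρ[g/f](ρ[a/h](σ[v='t'](U))) → 0
  π[a,g](ρ[g/f](ρ[a/h](σ[v='t'](U)))) → 0
  (R ∪ π[a,g](ρ[g/f](ρ[a/h](σ[v='t'](U))))) → 6

== RESULT ==
a | g
1 | 6
4 | 2
5 | 7
7 | 2
8 | 7
9 | 3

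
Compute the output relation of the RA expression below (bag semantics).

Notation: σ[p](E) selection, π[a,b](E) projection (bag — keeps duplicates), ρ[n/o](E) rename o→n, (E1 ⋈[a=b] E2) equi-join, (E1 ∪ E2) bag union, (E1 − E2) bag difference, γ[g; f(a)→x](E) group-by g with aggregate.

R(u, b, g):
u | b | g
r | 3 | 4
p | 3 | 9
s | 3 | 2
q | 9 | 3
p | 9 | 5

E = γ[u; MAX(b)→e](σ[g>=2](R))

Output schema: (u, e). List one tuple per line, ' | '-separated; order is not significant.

Subexpression sizes:
  R → 5
  σ[g>=2](R) → 5
  γ[u; MAX(b)→e](σ[g>=2](R)) → 4

== RESULT ==
u | e
p | 9
q | 9
r | 3
s | 3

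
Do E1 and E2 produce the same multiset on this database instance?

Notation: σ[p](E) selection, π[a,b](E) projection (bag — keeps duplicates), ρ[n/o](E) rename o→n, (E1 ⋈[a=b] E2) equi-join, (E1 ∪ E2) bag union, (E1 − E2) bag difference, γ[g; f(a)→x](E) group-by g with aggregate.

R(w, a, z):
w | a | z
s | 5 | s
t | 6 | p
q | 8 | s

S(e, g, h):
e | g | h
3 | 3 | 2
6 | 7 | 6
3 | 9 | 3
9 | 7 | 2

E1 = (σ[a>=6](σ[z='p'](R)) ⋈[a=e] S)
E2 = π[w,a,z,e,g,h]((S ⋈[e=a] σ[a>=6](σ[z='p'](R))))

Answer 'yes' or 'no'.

E1 stepwise |·|:
  R → 3
  σ[z='p'](R) → 1
  σ[a>=6](σ[z='p'](R)) → 1
  S → 4
  (σ[a>=6](σ[z='p'](R)) ⋈[a=e] S) → 1
E2 stepwise |·|:
  S → 4
  R → 3
  σ[z='p'](R) → 1
  σ[a>=6](σ[z='p'](R)) → 1
  (S ⋈[e=a] σ[a>=6](σ[z='p'](R))) → 1
  π[w,a,z,e,g,h]((S ⋈[e=a] σ[a>=6](σ[z='p'](R)))) → 1

E1 and E2 produce the same multiset:
w | a | z | e | g | h
t | 6 | p | 6 | 7 | 6

yes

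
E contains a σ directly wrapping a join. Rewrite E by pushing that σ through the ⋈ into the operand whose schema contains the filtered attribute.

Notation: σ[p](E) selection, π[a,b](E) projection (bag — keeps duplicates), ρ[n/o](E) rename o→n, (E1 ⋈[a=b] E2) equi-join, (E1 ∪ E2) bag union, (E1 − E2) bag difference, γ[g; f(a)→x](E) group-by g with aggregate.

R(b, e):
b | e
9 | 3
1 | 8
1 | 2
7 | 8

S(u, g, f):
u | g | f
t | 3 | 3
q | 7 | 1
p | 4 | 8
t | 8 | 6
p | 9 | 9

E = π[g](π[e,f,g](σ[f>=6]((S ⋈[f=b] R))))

σ filters on f, owned by the left side.
E' = π[g](π[e,f,g]((σ[f>=6](S) ⋈[f=b] R)))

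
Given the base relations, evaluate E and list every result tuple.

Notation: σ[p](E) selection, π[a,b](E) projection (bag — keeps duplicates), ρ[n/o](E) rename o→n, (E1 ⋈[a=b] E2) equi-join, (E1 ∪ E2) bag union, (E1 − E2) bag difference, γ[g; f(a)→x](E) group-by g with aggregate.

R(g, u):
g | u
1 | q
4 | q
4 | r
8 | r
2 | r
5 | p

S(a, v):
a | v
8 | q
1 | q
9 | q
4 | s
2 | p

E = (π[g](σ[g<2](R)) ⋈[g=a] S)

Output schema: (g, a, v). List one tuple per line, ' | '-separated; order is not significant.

Stepwise |·|:
  R → 6
  σ[g<2](R) → 1
  π[g](σ[g<2](R)) → 1
  S → 5
  (π[g](σ[g<2](R)) ⋈[g=a] S) → 1

== RESULT ==
g | a | v
1 | 1 | q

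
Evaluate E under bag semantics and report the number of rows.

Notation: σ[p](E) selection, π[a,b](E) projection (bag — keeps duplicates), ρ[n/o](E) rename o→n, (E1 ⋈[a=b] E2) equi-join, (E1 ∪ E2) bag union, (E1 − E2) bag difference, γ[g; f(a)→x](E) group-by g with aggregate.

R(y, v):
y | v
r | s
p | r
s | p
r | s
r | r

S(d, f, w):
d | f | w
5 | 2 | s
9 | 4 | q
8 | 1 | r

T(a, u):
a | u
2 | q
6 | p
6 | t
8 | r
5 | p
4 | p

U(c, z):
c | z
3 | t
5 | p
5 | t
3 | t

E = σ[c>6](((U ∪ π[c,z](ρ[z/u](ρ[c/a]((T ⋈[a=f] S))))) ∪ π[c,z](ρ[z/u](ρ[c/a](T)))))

Stepwise |·|:
  U → 4
  T → 6
  S → 3
  (T ⋈[a=f] S) → 2
  ρ[c/a]((T ⋈[a=f] S)) → 2
  ρ[z/u](ρ[c/a]((T ⋈[a=f] S))) → 2
  π[c,z](ρ[z/u](ρ[c/a]((T ⋈[a=f] S)))) → 2
  (U ∪ π[c,z](ρ[z/u](ρ[c/a]((T ⋈[a=f] S))))) → 6
  T → 6
  ρ[c/a](T) → 6
  ρ[z/u](ρ[c/a](T)) → 6
  π[c,z](ρ[z/u](ρ[c/a](T))) → 6
  ((U ∪ π[c,z](ρ[z/u](ρ[c/a]((T ⋈[a=f] S))))) ∪ π[c,z](ρ[z/u](ρ[c/a](T)))) → 12
  σ[c>6](((U ∪ π[c,z](ρ[z/u](ρ[c/a]((T ⋈[a=f] S))))) ∪ π[c,z](ρ[z/u](ρ[c/a](T))))) → 1

|E| = 1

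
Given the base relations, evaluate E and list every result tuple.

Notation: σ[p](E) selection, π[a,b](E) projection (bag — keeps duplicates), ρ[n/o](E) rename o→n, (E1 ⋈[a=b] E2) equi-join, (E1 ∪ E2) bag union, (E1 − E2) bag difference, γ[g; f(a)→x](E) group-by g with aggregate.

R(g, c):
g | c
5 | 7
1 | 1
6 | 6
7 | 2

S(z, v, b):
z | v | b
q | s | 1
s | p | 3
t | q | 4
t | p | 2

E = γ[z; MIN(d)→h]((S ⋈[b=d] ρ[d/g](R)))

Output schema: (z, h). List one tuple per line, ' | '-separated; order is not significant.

Row counts bottom-up:
  S → 4
  R → 4
  ρ[d/g](R) → 4
  (S ⋈[b=d] ρ[d/g](R)) → 1
  γ[z; MIN(d)→h]((S ⋈[b=d] ρ[d/g](R))) → 1

== RESULT ==
z | h
q | 1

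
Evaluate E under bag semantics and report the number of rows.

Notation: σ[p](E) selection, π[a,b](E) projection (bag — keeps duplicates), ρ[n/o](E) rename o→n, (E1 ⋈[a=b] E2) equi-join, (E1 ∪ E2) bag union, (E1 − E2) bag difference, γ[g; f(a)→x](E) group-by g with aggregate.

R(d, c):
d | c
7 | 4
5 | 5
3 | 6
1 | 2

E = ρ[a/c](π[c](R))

Subexpression sizes:
  R → 4
  π[c](R) → 4
  ρ[a/c](π[c](R)) → 4

|E| = 4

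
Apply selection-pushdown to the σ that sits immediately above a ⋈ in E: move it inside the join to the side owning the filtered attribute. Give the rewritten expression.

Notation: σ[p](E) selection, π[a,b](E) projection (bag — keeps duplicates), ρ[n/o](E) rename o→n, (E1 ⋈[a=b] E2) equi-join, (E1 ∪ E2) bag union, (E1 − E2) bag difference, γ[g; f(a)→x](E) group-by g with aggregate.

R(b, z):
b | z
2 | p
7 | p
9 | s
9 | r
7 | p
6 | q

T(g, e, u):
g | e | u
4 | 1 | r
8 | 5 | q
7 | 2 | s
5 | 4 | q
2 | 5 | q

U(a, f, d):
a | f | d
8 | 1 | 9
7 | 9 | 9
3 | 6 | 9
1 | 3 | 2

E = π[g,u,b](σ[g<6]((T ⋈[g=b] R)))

σ filters on g, owned by the left side.
E' = π[g,u,b]((σ[g<6](T) ⋈[g=b] R))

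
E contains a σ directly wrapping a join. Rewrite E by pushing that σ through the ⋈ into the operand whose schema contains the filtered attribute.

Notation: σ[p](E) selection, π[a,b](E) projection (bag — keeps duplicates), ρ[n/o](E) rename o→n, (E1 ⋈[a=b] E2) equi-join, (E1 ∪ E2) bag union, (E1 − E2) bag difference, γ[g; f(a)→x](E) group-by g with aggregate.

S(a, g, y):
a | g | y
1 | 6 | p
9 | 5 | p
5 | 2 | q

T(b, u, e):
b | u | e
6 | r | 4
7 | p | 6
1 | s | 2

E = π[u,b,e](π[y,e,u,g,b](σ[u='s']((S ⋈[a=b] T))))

σ filters on u, owned by the right side.
E' = π[u,b,e](π[y,e,u,g,b]((S ⋈[a=b] σ[u='s'](T))))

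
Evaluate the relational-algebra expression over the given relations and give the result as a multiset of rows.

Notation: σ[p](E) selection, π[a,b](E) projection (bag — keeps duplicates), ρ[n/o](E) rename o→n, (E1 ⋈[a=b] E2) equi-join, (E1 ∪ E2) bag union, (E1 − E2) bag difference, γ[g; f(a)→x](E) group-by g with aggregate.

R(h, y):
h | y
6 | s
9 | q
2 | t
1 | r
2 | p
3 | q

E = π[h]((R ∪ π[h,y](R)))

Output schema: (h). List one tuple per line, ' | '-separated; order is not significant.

Stepwise |·|:
  R → 6
  R → 6
  π[h,y](R) → 6
  (R ∪ π[h,y](R)) → 12
  π[h]((R ∪ π[h,y](R))) → 12

== RESULT ==
h
1
1
2
2
2
2
3
3
6
6
9
9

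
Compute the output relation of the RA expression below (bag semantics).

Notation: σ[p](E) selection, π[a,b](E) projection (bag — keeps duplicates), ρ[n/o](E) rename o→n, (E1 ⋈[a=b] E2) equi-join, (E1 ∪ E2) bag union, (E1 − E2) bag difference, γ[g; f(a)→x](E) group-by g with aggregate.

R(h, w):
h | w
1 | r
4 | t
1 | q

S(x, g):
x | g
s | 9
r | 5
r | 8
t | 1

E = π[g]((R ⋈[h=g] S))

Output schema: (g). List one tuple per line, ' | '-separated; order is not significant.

Row counts bottom-up:
  R → 3
  S → 4
  (R ⋈[h=g] S) → 2
  π[g]((R ⋈[h=g] S)) → 2

== RESULT ==
g
1
1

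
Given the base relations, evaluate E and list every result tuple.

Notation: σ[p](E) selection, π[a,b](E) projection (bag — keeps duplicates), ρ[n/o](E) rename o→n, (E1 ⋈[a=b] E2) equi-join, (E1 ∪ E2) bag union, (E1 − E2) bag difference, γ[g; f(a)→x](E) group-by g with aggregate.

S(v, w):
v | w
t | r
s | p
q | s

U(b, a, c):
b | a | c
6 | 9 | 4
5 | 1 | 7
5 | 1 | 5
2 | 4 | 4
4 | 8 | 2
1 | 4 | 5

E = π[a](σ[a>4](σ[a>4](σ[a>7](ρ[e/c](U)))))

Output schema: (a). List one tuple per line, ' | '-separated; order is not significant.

Row counts bottom-up:
  U → 6
  ρ[e/c](U) → 6
  σ[a>7](ρ[e/c](U)) → 2
  σ[a>4](σ[a>7](ρ[e/c](U))) → 2
  σ[a>4](σ[a>4](σ[a>7](ρ[e/c](U)))) → 2
  π[a](σ[a>4](σ[a>4](σ[a>7](ρ[e/c](U))))) → 2

== RESULT ==
a
8
9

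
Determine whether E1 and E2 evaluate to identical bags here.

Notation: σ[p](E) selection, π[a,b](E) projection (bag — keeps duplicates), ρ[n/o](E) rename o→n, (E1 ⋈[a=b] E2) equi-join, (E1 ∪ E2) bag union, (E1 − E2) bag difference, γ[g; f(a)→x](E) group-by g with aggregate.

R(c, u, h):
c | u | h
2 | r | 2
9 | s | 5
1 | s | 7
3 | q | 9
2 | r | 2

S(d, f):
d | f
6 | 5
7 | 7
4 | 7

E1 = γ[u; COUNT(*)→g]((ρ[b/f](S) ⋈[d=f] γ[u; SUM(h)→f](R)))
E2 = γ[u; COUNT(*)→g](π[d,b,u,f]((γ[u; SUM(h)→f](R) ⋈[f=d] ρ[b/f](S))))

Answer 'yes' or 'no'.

E1 per-node cardinality:
  S → 3
  ρ[b/f](S) → 3
  R → 5
  γ[u; SUM(h)→f](R) → 3
  (ρ[b/f](S) ⋈[d=f] γ[u; SUM(h)→f](R)) → 1
  γ[u; COUNT(*)→g]((ρ[b/f](S) ⋈[d=f] γ[u; SUM(h)→f](R))) → 1
E2 per-node cardinality:
  R → 5
  γ[u; SUM(h)→f](R) → 3
  S → 3
  ρ[b/f](S) → 3
  (γ[u; SUM(h)→f](R) ⋈[f=d] ρ[b/f](S)) → 1
  π[d,b,u,f]((γ[u; SUM(h)→f](R) ⋈[f=d] ρ[b/f](S))) → 1
  γ[u; COUNT(*)→g](π[d,b,u,f]((γ[u; SUM(h)→f](R) ⋈[f=d] ρ[b/f](S)))) → 1

E1 and E2 produce the same multiset:
u | g
r | 1

yes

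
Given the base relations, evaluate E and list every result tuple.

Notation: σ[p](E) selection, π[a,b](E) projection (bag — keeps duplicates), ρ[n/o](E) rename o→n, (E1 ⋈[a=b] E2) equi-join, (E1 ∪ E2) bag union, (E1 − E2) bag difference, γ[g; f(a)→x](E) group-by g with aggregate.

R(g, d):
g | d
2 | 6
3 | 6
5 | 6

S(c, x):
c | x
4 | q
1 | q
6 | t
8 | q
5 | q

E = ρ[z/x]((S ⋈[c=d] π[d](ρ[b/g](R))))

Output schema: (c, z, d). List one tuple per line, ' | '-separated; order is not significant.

Per-node cardinality:
  S → 5
  R → 3
  ρ[b/g](R) → 3
  π[d](ρ[b/g](R)) → 3
  (S ⋈[c=d] π[d](ρ[b/g](R))) → 3
  ρ[z/x]((S ⋈[c=d] π[d](ρ[b/g](R)))) → 3

== RESULT ==
c | z | d
6 | t | 6
6 | t | 6
6 | t | 6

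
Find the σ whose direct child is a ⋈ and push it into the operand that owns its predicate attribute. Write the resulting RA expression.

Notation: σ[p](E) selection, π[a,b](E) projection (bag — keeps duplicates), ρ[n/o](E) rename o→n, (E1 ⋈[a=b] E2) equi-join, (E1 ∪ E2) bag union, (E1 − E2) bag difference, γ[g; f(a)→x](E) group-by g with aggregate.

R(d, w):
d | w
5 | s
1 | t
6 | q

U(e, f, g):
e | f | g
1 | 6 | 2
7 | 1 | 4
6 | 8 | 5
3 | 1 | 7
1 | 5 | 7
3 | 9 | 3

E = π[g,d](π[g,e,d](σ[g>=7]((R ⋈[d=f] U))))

σ filters on g, owned by the right side.
E' = π[g,d](π[g,e,d]((R ⋈[d=f] σ[g>=7](U))))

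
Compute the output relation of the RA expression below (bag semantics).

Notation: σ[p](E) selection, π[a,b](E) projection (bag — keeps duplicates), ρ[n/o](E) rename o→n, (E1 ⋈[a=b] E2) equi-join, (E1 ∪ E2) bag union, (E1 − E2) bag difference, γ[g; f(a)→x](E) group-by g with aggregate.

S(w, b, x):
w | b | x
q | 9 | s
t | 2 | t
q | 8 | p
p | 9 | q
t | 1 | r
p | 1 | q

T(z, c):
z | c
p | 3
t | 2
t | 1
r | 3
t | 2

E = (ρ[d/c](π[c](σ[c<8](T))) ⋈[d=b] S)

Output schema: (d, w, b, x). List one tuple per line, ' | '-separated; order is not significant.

Subexpression sizes:
  T → 5
  σ[c<8](T) → 5
  π[c](σ[c<8](T)) → 5
  ρ[d/c](π[c](σ[c<8](T))) → 5
  S → 6
  (ρ[d/c](π[c](σ[c<8](T))) ⋈[d=b] S) → 4

== RESULT ==
d | w | b | x
1 | p | 1 | q
1 | t | 1 | r
2 | t | 2 | t
2 | t | 2 | t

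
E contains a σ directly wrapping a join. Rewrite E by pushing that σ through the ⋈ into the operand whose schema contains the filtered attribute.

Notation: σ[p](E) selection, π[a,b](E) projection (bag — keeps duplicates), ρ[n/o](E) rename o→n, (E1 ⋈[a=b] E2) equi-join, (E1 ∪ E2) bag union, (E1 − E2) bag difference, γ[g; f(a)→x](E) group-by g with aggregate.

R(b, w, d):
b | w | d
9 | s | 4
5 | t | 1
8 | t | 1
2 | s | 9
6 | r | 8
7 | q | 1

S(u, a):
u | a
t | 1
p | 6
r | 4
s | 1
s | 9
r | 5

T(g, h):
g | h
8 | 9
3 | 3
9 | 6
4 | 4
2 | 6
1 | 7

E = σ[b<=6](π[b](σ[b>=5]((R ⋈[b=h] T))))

σ filters on b, owned by the left side.
E' = σ[b<=6](π[b]((σ[b>=5](R) ⋈[b=h] T)))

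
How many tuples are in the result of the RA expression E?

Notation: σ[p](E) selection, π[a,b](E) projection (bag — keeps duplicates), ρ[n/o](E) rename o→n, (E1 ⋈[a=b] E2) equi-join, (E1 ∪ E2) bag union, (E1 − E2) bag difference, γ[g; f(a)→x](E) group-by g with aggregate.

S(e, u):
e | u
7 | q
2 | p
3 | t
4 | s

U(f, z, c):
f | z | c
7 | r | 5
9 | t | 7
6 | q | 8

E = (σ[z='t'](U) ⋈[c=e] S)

Subexpression sizes:
  U → 3
  σ[z='t'](U) → 1
  S → 4
  (σ[z='t'](U) ⋈[c=e] S) → 1

|E| = 1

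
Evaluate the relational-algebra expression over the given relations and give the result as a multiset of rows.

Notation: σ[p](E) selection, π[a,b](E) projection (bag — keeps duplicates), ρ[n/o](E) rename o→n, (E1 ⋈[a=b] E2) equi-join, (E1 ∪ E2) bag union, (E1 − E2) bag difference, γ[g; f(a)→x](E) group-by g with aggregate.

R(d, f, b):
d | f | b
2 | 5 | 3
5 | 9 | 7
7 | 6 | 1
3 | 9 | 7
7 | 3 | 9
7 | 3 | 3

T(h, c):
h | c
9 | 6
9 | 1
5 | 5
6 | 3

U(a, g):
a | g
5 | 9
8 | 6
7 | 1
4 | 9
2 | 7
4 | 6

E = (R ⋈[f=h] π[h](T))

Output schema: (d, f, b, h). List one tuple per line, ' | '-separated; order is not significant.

Stepwise |·|:
  R → 6
  T → 4
  π[h](T) → 4
  (R ⋈[f=h] π[h](T)) → 6

== RESULT ==
d | f | b | h
2 | 5 | 3 | 5
3 | 9 | 7 | 9
3 | 9 | 7 | 9
5 | 9 | 7 | 9
5 | 9 | 7 | 9
7 | 6 | 1 | 6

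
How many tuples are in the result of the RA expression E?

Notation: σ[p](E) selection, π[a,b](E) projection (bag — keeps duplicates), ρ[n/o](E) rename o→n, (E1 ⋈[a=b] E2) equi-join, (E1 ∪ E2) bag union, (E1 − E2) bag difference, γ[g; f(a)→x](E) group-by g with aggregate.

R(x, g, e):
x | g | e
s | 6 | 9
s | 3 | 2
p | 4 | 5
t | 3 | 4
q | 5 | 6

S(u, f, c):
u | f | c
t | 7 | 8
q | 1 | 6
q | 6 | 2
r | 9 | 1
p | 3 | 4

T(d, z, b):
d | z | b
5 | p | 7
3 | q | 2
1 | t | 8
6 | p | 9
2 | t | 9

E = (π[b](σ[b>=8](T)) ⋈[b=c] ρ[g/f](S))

Row counts bottom-up:
  T → 5
  σ[b>=8](T) → 3
  π[b](σ[b>=8](T)) → 3
  S → 5
  ρ[g/f](S) → 5
  (π[b](σ[b>=8](T)) ⋈[b=c] ρ[g/f](S)) → 1

|E| = 1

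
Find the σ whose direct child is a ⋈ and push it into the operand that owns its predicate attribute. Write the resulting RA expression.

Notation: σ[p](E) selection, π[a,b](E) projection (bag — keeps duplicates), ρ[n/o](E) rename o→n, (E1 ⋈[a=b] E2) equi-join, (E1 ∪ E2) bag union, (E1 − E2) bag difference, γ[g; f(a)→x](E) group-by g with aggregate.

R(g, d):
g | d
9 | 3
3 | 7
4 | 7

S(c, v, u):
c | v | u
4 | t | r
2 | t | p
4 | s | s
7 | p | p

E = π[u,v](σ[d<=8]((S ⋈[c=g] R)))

σ filters on d, owned by the right side.
E' = π[u,v]((S ⋈[c=g] σ[d<=8](R)))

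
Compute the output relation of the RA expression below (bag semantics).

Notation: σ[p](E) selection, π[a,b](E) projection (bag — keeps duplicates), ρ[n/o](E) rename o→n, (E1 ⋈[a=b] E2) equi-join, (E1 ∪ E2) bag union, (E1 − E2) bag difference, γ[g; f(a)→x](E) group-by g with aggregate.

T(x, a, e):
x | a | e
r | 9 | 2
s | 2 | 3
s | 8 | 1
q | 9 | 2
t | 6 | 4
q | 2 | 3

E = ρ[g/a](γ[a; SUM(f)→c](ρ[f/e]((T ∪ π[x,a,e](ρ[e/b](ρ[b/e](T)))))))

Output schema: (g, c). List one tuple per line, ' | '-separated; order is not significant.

Per-node cardinality:
  T → 6
  T → 6
  ρ[b/e](T) → 6
  ρ[e/b](ρ[b/e](T)) → 6
  π[x,a,e](ρ[e/b](ρ[b/e](T))) → 6
  (T ∪ π[x,a,e](ρ[e/b](ρ[b/e](T)))) → 12
  ρ[f/e]((T ∪ π[x,a,e](ρ[e/b](ρ[b/e](T))))) → 12
  γ[a; SUM(f)→c](ρ[f/e]((T ∪ π[x,a,e](ρ[e/b](ρ[b/e](T)))))) → 4
  ρ[g/a](γ[a; SUM(f)→c](ρ[f/e]((T ∪ π[x,a,e](ρ[e/b](ρ[b/e](T))))))) → 4

== RESULT ==
g | c
2 | 12
6 | 8
8 | 2
9 | 8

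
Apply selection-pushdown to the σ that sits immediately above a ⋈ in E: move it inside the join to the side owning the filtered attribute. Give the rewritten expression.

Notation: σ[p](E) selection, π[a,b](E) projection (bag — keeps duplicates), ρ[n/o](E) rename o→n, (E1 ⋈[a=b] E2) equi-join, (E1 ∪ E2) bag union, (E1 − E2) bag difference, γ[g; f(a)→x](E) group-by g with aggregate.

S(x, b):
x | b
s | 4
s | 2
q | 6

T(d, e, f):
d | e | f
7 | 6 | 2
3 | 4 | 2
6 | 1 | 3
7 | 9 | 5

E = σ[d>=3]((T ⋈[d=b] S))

σ filters on d, owned by the left side.
E' = (σ[d>=3](T) ⋈[d=b] S)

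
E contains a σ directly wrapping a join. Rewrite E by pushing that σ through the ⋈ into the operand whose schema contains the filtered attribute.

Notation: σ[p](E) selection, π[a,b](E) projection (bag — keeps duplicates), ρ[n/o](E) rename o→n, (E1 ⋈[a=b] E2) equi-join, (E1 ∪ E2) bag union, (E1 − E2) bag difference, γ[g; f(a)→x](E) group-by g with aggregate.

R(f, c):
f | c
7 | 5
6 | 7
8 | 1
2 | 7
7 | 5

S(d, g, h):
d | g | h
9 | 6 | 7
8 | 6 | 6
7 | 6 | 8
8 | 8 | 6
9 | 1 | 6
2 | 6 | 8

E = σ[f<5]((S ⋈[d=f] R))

σ filters on f, owned by the right side.
E' = (S ⋈[d=f] σ[f<5](R))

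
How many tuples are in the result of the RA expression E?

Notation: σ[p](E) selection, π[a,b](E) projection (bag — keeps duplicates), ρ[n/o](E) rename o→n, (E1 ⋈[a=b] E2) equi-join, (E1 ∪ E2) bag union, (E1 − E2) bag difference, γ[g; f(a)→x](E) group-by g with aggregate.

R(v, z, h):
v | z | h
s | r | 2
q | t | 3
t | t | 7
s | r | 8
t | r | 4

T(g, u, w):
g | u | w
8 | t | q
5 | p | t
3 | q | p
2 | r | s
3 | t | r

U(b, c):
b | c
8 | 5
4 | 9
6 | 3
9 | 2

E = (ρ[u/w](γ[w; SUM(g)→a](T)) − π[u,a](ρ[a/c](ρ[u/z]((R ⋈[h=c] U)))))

Subexpression sizes:
  T → 5
  γ[w; SUM(g)→a](T) → 5
  ρ[u/w](γ[w; SUM(g)→a](T)) → 5
  R → 5
  U → 4
  (R ⋈[h=c] U) → 2
  ρ[u/z]((R ⋈[h=c] U)) → 2
  ρ[a/c](ρ[u/z]((R ⋈[h=c] U))) → 2
  π[u,a](ρ[a/c](ρ[u/z]((R ⋈[h=c] U)))) → 2
  (ρ[u/w](γ[w; SUM(g)→a](T)) − π[u,a](ρ[a/c](ρ[u/z]((R ⋈[h=c] U))))) → 5

|E| = 5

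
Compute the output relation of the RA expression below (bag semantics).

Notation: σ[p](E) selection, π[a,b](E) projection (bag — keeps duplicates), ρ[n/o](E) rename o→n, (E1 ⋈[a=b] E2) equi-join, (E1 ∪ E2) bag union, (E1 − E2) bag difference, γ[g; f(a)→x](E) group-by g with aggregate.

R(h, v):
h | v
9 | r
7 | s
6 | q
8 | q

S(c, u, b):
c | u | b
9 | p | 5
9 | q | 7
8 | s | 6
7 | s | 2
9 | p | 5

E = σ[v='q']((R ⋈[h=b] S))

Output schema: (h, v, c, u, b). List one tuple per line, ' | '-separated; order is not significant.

Per-node cardinality:
  R → 4
  S → 5
  (R ⋈[h=b] S) → 2
  σ[v='q']((R ⋈[h=b] S)) → 1

== RESULT ==
h | v | c | u | b
6 | q | 8 | s | 6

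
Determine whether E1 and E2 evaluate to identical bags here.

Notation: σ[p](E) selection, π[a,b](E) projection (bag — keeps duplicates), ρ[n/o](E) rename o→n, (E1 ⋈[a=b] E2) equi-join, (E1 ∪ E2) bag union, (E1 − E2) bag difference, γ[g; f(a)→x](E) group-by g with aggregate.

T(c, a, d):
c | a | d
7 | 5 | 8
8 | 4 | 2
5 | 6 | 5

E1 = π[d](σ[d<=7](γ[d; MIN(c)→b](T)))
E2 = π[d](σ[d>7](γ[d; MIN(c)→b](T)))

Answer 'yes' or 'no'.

E1 row counts bottom-up:
  T → 3
  γ[d; MIN(c)→b](T) → 3
  σ[d<=7](γ[d; MIN(c)→b](T)) → 2
  π[d](σ[d<=7](γ[d; MIN(c)→b](T))) → 2
E2 row counts bottom-up:
  T → 3
  γ[d; MIN(c)→b](T) → 3
  σ[d>7](γ[d; MIN(c)→b](T)) → 1
  π[d](σ[d>7](γ[d; MIN(c)→b](T))) → 1

E1 result:
d
2
5
E2 result:
d
8
Witness: (2,) appears 1× in E1 but 0× in E2.

no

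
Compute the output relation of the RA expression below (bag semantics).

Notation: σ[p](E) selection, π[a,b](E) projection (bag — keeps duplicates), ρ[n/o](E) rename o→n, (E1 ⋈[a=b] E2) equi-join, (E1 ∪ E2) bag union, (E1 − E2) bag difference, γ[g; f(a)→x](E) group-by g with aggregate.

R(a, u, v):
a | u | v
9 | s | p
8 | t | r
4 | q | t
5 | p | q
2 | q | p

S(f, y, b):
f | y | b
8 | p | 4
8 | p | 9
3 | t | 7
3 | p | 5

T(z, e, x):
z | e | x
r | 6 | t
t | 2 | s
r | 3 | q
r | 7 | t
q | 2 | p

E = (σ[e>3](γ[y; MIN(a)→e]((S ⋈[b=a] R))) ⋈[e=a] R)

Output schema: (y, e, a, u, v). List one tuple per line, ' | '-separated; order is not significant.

Subexpression sizes:
  S → 4
  R → 5
  (S ⋈[b=a] R) → 3
  γ[y; MIN(a)→e]((S ⋈[b=a] R)) → 1
  σ[e>3](γ[y; MIN(a)→e]((S ⋈[b=a] R))) → 1
  R → 5
  (σ[e>3](γ[y; MIN(a)→e]((S ⋈[b=a] R))) ⋈[e=a] R) → 1

== RESULT ==
y | e | a | u | v
p | 4 | 4 | q | t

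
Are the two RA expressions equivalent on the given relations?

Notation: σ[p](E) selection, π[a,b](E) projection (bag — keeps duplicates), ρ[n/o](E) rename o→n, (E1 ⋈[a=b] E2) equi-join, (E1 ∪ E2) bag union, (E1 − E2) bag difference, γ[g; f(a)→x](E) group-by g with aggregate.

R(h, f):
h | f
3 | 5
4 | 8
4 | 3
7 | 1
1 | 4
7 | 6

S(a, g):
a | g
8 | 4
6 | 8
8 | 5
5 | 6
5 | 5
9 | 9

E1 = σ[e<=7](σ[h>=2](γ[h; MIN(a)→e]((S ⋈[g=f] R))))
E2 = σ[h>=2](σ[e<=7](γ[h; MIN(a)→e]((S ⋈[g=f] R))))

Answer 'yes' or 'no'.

E1 per-node cardinality:
  S → 6
  R → 6
  (S ⋈[g=f] R) → 5
  γ[h; MIN(a)→e]((S ⋈[g=f] R)) → 4
  σ[h>=2](γ[h; MIN(a)→e]((S ⋈[g=f] R))) → 3
  σ[e<=7](σ[h>=2](γ[h; MIN(a)→e]((S ⋈[g=f] R)))) → 3
E2 per-node cardinality:
  S → 6
  R → 6
  (S ⋈[g=f] R) → 5
  γ[h; MIN(a)→e]((S ⋈[g=f] R)) → 4
  σ[e<=7](γ[h; MIN(a)→e]((S ⋈[g=f] R))) → 3
  σ[h>=2](σ[e<=7](γ[h; MIN(a)→e]((S ⋈[g=f] R)))) → 3

E1 and E2 produce the same multiset:
h | e
3 | 5
4 | 6
7 | 5

yes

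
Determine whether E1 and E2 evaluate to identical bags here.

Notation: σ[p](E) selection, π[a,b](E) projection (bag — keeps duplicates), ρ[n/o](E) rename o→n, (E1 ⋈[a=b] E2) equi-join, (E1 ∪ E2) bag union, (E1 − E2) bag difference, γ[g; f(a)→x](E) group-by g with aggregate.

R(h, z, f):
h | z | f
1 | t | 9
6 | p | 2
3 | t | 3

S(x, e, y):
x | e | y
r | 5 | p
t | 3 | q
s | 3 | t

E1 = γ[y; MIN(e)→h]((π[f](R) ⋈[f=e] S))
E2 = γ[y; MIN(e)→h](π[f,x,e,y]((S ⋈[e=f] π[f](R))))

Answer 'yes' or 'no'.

E1 row counts bottom-up:
  R → 3
  π[f](R) → 3
  S → 3
  (π[f](R) ⋈[f=e] S) → 2
  γ[y; MIN(e)→h]((π[f](R) ⋈[f=e] S)) → 2
E2 row counts bottom-up:
  S → 3
  R → 3
  π[f](R) → 3
  (S ⋈[e=f] π[f](R)) → 2
  π[f,x,e,y]((S ⋈[e=f] π[f](R))) → 2
  γ[y; MIN(e)→h](π[f,x,e,y]((S ⋈[e=f] π[f](R)))) → 2

E1 and E2 produce the same multiset:
y | h
q | 3
t | 3

yes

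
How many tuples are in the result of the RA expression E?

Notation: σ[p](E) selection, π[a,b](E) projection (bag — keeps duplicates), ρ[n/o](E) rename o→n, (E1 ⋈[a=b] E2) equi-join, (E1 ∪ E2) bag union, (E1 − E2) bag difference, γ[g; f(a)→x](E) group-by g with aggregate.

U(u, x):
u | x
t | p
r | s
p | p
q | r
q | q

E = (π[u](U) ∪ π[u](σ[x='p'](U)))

Stepwise |·|:
  U → 5
  π[u](U) → 5
  U → 5
  σ[x='p'](U) → 2
  π[u](σ[x='p'](U)) → 2
  (π[u](U) ∪ π[u](σ[x='p'](U))) → 7

|E| = 7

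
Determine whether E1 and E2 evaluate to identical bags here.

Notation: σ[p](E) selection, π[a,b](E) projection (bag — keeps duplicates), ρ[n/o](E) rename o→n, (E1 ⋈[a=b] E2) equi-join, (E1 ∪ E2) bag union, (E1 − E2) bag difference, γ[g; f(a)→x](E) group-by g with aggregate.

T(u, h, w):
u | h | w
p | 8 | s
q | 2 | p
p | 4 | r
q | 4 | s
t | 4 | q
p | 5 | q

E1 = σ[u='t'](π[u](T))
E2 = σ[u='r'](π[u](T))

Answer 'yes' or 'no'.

E1 row counts bottom-up:
  T → 6
  π[u](T) → 6
  σ[u='t'](π[u](T)) → 1
E2 row counts bottom-up:
  T → 6
  π[u](T) → 6
  σ[u='r'](π[u](T)) → 0

E1 result:
u
t
E2 result:
u
(0 rows)
Witness: ('t',) appears 1× in E1 but 0× in E2.

no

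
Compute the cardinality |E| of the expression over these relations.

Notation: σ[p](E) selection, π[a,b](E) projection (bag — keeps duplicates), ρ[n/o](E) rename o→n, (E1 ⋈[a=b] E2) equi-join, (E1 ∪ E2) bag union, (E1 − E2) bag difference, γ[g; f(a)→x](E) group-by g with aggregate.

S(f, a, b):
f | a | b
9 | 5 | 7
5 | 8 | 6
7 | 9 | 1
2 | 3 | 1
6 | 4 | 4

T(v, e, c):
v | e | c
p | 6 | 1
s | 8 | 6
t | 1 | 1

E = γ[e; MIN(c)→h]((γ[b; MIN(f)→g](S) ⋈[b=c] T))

Per-node cardinality:
  S → 5
  γ[b; MIN(f)→g](S) → 4
  T → 3
  (γ[b; MIN(f)→g](S) ⋈[b=c] T) → 3
  γ[e; MIN(c)→h]((γ[b; MIN(f)→g](S) ⋈[b=c] T)) → 3

|E| = 3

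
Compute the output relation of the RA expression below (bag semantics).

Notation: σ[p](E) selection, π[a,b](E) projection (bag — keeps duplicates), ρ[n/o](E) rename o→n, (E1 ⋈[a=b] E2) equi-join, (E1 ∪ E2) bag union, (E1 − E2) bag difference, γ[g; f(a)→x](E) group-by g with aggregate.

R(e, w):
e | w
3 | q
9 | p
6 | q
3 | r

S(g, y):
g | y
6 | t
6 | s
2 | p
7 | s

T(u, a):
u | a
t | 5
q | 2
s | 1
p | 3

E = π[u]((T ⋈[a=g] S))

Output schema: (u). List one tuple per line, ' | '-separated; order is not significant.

Row counts bottom-up:
  T → 4
  S → 4
  (T ⋈[a=g] S) → 1
  π[u]((T ⋈[a=g] S)) → 1

== RESULT ==
u
q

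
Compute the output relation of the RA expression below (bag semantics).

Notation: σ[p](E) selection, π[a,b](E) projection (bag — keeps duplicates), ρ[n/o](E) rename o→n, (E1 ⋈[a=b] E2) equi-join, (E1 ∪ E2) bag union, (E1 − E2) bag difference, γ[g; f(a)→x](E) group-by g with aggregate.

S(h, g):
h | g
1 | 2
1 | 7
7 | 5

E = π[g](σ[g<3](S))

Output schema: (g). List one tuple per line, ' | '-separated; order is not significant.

Per-node cardinality:
  S → 3
  σ[g<3](S) → 1
  π[g](σ[g<3](S)) → 1

== RESULT ==
g
2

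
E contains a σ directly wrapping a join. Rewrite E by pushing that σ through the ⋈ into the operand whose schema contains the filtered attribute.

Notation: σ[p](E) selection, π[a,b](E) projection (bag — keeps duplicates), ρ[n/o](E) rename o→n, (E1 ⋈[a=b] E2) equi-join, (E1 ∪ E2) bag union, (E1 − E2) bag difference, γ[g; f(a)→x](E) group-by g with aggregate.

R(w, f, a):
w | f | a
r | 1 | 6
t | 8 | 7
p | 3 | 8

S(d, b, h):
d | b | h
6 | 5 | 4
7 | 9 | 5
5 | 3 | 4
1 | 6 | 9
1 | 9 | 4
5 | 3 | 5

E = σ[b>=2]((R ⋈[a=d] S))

σ filters on b, owned by the right side.
E' = (R ⋈[a=d] σ[b>=2](S))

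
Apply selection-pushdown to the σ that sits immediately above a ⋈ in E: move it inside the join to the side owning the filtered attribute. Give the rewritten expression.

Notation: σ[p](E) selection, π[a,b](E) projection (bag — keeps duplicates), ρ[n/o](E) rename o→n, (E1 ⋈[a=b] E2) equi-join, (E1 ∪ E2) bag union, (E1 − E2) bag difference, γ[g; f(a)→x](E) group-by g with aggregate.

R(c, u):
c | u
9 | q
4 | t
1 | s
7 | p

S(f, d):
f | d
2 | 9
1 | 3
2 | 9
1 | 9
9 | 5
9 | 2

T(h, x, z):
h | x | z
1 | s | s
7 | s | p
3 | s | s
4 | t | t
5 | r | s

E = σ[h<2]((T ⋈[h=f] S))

σ filters on h, owned by the left side.
E' = (σ[h<2](T) ⋈[h=f] S)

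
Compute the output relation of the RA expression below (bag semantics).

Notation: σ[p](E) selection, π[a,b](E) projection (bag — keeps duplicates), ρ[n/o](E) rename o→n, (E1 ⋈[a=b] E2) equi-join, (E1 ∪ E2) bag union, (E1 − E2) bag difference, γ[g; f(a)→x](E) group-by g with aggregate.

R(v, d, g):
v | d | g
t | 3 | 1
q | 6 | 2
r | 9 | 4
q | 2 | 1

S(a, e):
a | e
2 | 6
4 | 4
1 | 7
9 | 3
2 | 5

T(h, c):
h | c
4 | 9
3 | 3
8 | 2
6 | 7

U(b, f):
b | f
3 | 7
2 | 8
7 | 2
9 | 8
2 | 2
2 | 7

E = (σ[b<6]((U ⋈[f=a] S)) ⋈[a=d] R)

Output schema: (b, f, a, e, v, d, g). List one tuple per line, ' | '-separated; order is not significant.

Subexpression sizes:
  U → 6
  S → 5
  (U ⋈[f=a] S) → 4
  σ[b<6]((U ⋈[f=a] S)) → 2
  R → 4
  (σ[b<6]((U ⋈[f=a] S)) ⋈[a=d] R) → 2

== RESULT ==
b | f | a | e | v | d | g
2 | 2 | 2 | 5 | q | 2 | 1
2 | 2 | 2 | 6 | q | 2 | 1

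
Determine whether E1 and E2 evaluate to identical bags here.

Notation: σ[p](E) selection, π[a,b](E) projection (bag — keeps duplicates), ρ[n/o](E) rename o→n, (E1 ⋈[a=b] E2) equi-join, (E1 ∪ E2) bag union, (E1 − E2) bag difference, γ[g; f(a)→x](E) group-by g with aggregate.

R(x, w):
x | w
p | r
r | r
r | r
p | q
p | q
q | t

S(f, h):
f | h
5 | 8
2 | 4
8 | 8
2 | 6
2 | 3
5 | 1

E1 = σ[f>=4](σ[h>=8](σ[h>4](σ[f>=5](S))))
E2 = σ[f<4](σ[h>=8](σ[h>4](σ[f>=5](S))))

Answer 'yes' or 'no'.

E1 stepwise |·|:
  S → 6
  σ[f>=5](S) → 3
  σ[h>4](σ[f>=5](S)) → 2
  σ[h>=8](σ[h>4](σ[f>=5](S))) → 2
  σ[f>=4](σ[h>=8](σ[h>4](σ[f>=5](S)))) → 2
E2 stepwise |·|:
  S → 6
  σ[f>=5](S) → 3
  σ[h>4](σ[f>=5](S)) → 2
  σ[h>=8](σ[h>4](σ[f>=5](S))) → 2
  σ[f<4](σ[h>=8](σ[h>4](σ[f>=5](S)))) → 0

E1 result:
f | h
5 | 8
8 | 8
E2 result:
f | h
(0 rows)
Witness: (8, 8) appears 1× in E1 but 0× in E2.

no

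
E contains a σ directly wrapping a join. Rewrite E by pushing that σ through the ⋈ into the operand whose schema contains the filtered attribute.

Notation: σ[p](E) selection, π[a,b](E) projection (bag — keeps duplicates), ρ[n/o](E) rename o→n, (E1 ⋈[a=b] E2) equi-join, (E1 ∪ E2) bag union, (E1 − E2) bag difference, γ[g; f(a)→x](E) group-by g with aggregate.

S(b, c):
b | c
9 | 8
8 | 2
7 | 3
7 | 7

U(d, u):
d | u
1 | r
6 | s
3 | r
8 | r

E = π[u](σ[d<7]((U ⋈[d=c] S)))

σ filters on d, owned by the left side.
E' = π[u]((σ[d<7](U) ⋈[d=c] S))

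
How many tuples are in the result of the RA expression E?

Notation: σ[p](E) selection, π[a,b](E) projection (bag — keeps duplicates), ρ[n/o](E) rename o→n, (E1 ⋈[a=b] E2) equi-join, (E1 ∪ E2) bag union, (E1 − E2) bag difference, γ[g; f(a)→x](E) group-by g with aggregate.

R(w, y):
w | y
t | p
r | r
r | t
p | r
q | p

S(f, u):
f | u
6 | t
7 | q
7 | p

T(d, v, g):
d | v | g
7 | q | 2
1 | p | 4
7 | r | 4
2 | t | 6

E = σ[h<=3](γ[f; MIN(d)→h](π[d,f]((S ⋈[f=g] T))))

Stepwise |·|:
  S → 3
  T → 4
  (S ⋈[f=g] T) → 1
  π[d,f]((S ⋈[f=g] T)) → 1
  γ[f; MIN(d)→h](π[d,f]((S ⋈[f=g] T))) → 1
  σ[h<=3](γ[f; MIN(d)→h](π[d,f]((S ⋈[f=g] T)))) → 1

|E| = 1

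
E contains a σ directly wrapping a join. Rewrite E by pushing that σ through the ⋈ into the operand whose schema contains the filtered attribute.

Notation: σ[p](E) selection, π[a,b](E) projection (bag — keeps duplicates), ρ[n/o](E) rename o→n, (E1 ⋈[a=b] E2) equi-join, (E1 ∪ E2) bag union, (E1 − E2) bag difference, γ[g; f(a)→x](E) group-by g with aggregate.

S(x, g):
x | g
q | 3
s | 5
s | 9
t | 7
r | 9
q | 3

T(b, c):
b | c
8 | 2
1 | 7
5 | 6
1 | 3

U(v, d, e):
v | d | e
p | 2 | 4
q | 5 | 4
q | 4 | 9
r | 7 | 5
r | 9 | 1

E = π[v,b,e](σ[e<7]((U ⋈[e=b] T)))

σ filters on e, owned by the left side.
E' = π[v,b,e]((σ[e<7](U) ⋈[e=b] T))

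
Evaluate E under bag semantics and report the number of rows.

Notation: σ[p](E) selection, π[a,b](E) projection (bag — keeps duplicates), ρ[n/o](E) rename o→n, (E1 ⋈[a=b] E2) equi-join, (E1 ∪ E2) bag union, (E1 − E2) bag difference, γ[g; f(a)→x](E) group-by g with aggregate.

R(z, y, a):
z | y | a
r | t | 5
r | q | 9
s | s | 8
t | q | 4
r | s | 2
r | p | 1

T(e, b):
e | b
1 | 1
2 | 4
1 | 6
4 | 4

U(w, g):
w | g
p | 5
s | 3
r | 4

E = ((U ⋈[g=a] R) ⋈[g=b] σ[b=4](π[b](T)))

Subexpression sizes:
  U → 3
  R → 6
  (U ⋈[g=a] R) → 2
  T → 4
  π[b](T) → 4
  σ[b=4](π[b](T)) → 2
  ((U ⋈[g=a] R) ⋈[g=b] σ[b=4](π[b](T))) → 2

|E| = 2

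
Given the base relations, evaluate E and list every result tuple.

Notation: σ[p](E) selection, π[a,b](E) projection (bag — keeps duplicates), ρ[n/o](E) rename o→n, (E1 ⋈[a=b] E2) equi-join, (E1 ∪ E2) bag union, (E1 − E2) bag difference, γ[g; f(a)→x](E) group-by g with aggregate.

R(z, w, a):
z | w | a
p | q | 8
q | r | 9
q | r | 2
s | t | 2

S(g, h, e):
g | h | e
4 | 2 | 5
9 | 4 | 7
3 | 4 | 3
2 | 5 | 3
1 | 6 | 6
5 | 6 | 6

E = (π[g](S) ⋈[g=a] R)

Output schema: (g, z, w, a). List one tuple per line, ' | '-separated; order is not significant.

Per-node cardinality:
  S → 6
  π[g](S) → 6
  R → 4
  (π[g](S) ⋈[g=a] R) → 3

== RESULT ==
g | z | w | a
2 | q | r | 2
2 | s | t | 2
9 | q | r | 9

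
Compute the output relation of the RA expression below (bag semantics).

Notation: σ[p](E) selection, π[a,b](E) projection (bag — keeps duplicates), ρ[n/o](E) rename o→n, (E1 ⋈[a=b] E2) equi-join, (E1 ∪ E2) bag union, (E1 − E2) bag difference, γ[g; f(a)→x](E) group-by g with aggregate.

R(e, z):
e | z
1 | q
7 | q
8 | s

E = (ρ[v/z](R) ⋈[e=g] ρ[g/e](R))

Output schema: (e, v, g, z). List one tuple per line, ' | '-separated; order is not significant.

Per-node cardinality:
  R → 3
  ρ[v/z](R) → 3
  R → 3
  ρ[g/e](R) → 3
  (ρ[v/z](R) ⋈[e=g] ρ[g/e](R)) → 3

== RESULT ==
e | v | g | z
1 | q | 1 | q
7 | q | 7 | q
8 | s | 8 | s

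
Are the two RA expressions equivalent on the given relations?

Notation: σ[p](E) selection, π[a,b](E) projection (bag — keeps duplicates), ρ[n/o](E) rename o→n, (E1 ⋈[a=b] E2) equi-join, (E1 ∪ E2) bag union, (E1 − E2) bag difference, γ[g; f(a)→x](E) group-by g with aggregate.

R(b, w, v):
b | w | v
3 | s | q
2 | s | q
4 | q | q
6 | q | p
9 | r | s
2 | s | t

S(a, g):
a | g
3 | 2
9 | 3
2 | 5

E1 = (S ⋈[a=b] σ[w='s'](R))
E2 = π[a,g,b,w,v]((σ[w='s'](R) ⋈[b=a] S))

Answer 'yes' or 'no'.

E1 row counts bottom-up:
  S → 3
  R → 6
  σ[w='s'](R) → 3
  (S ⋈[a=b] σ[w='s'](R)) → 3
E2 row counts bottom-up:
  R → 6
  σ[w='s'](R) → 3
  S → 3
  (σ[w='s'](R) ⋈[b=a] S) → 3
  π[a,g,b,w,v]((σ[w='s'](R) ⋈[b=a] S)) → 3

E1 and E2 produce the same multiset:
a | g | b | w | v
2 | 5 | 2 | s | q
2 | 5 | 2 | s | t
3 | 2 | 3 | s | q

yes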